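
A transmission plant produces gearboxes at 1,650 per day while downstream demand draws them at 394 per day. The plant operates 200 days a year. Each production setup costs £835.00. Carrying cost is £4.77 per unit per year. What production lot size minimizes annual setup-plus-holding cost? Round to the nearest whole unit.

Q* ≈ 6,020 gearboxes

Annual demand D = 394 × 200 = 78,800.
Production build-up factor (1 − d/p) = 1 − 394/1,650 = 0.7612.
Q* = √(2DS / (H(1 − d/p))) = √(2 × 78,800 × 835 / (4.77 × 0.7612)).
= √(131,596,000 / 3.631) ≈ 6020.178.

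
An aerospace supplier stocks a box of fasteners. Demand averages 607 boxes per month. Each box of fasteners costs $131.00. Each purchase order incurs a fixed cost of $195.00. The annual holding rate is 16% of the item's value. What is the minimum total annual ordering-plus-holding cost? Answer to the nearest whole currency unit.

Annual demand D = 607 × 12 = 7,284.
Holding cost H = 0.16 × $131.00 = $20.9600 per unit per year.
EOQ = √(2DS/H) = √(2 × 7,284 × 195 / 20.96) ≈ 368.15.
At Q*, ordering cost (D/Q*)S equals holding cost (Q*/2)H, each = √(DSH/2).
Minimum total = √(2DSH) = √(2 × 7,284 × 195 × 20.96) ≈ 7716.368.

TC* ≈ $7,716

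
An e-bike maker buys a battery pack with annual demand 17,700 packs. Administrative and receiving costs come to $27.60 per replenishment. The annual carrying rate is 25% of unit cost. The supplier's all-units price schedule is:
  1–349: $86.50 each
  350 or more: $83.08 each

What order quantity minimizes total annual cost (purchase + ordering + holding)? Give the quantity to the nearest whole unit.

Holding cost per unit per year at price C is H = 0.25·C.
For each price level, check whether its EOQ is feasible; otherwise the best quantity at that price is the breakpoint.
EOQ at $86.50 = 212.6 (feasible in tier 1): TC = 17,700×$86.50 + (17,700/212.6)×27.6 + (212.6/2)×0.25×$86.50 = $1,535,646.57.
EOQ at $83.08 = 216.9 < 350, so use break Q=350: TC = 17,700×$83.08 + (17,700/350.0)×27.6 + (350.0/2)×0.25×$83.08 = $1,475,546.52.
Lowest total cost is $1,475,546.52 at Q = 350.0.

Q* ≈ 350 packs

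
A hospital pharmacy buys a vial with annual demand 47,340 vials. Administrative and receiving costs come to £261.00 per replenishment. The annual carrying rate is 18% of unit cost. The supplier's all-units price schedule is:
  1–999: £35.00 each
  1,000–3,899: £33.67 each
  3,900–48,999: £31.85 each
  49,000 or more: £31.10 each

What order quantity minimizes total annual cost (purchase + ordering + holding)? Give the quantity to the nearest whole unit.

Q* ≈ 3,900 vials

Holding cost per unit per year at price C is H = 0.18·C.
For each price level, check whether its EOQ is feasible; otherwise the best quantity at that price is the breakpoint.
Tier 1 (£35.00): EOQ = 1980.5 exceeds tier's upper bound 999, so this tier is dominated.
EOQ at £33.67 = 2019.3 (feasible in tier 2): TC = 47,340×£33.67 + (47,340/2019.3)×261 + (2019.3/2)×0.18×£33.67 = £1,606,175.71.
EOQ at £31.85 = 2076.1 < 3900, so use break Q=3900: TC = 47,340×£31.85 + (47,340/3900.0)×261 + (3900.0/2)×0.18×£31.85 = £1,522,126.49.
EOQ at £31.10 = 2101.0 < 49000, so use break Q=49000: TC = 47,340×£31.10 + (47,340/49000.0)×261 + (49000.0/2)×0.18×£31.10 = £1,609,677.16.
Lowest total cost is £1,522,126.49 at Q = 3900.0.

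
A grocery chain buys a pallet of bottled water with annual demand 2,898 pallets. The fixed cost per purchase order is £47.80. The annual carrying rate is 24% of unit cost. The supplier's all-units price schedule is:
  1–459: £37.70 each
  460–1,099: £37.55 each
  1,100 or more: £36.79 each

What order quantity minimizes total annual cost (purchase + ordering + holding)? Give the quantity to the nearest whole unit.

Q* ≈ 175 pallets

Holding cost per unit per year at price C is H = 0.24·C.
Evaluate total cost at each tier's feasible EOQ or, if the EOQ is below the tier, at the tier's minimum quantity.
EOQ at £37.70 = 175.0 (feasible in tier 1): TC = 2,898×£37.70 + (2,898/175.0)×47.8 + (175.0/2)×0.24×£37.70 = £110,837.87.
EOQ at £37.55 = 175.3 < 460, so use break Q=460: TC = 2,898×£37.55 + (2,898/460.0)×47.8 + (460.0/2)×0.24×£37.55 = £111,193.80.
EOQ at £36.79 = 177.1 < 1100, so use break Q=1100: TC = 2,898×£36.79 + (2,898/1100.0)×47.8 + (1100.0/2)×0.24×£36.79 = £111,599.63.
Lowest total cost is £110,837.87 at Q = 175.0.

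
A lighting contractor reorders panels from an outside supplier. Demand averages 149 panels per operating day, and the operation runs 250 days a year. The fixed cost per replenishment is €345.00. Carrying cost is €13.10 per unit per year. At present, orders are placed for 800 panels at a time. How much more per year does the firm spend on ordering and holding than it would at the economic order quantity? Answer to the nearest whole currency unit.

Annual demand D = 149 × 250 = 37,250.
EOQ = √(2DS/H) = √(2 × 37,250 × 345 / 13.1) ≈ 1400.72.
Cost at Q* = (D/Q*)S + (Q*/2)H = √(2DSH) ≈ €18,349.46.
Cost at Q = 800: (37,250/800)×345 + (800/2)×13.1 = €16,064.06 + €5,240.00 = €21,304.06.
Excess = €21,304.06 − €18,349.46 = €2,954.60.

Extra cost ≈ €2,955 per year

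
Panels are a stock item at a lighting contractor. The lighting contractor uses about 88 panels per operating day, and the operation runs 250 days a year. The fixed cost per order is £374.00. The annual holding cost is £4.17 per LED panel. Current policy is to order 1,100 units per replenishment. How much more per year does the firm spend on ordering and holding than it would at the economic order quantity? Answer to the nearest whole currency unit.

Extra cost ≈ £1,490 per year

Annual demand D = 88 × 250 = 22,000.
EOQ = √(2DS/H) = √(2 × 22,000 × 374 / 4.17) ≈ 1986.53.
Cost at Q* = (D/Q*)S + (Q*/2)H = √(2DSH) ≈ £8,283.81.
Cost at Q = 1,100: (22,000/1,100)×374 + (1,100/2)×4.17 = £7,480.00 + £2,293.50 = £9,773.50.
Excess = £9,773.50 − £8,283.81 = £1,489.69.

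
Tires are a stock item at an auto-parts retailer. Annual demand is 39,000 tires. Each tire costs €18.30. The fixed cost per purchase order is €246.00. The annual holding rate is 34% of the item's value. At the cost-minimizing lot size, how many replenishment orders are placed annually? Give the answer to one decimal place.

N ≈ 22.2 orders per year

Holding cost H = 0.34 × €18.30 = €6.2220 per unit per year.
EOQ = √(2DS/H) = √(2 × 39,000 × 246 / 6.222) ≈ 1756.10.
Orders per year = D / Q* = 39,000 / 1756.10 ≈ 22.208.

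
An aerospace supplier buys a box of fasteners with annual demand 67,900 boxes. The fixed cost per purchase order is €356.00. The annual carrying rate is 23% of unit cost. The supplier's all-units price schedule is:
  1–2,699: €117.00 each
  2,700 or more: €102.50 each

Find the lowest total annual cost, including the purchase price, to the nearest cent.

TC* ≈ €7,000,528.99

Holding cost per unit per year at price C is H = 0.23·C.
Candidates are each tier's EOQ (if it falls in that tier) and each price-break quantity.
EOQ at €117.00 = 1340.3 (feasible in tier 1): TC = 67,900×€117.00 + (67,900/1340.3)×356 + (1340.3/2)×0.23×€117.00 = €7,980,368.80.
EOQ at €102.50 = 1432.0 < 2700, so use break Q=2700: TC = 67,900×€102.50 + (67,900/2700.0)×356 + (2700.0/2)×0.23×€102.50 = €7,000,528.99.
Lowest total cost among the candidates is at Q = 2700.0.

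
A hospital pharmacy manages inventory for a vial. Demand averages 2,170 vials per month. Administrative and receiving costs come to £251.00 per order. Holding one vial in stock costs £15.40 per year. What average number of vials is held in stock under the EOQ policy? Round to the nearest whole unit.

Average inventory ≈ 461 vials

Annual demand D = 2,170 × 12 = 26,040.
The optimal lot size = √(2DS/H) = √(2 × 26,040 × 251 / 15.4) ≈ 921.32.
Average inventory = Q*/2 ≈ 921.32 / 2 = 460.662.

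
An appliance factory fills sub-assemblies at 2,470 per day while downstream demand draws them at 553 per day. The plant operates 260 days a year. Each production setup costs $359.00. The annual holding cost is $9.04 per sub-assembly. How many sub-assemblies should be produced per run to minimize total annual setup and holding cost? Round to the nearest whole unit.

Q* ≈ 3,836 sub-assemblies

Annual demand D = 553 × 260 = 143,780.
Production build-up factor (1 − d/p) = 1 − 553/2,470 = 0.7761.
Q* = √(2DS / (H(1 − d/p))) = √(2 × 143,780 × 359 / (9.04 × 0.7761)).
= √(103,234,040 / 7.0161) ≈ 3835.877.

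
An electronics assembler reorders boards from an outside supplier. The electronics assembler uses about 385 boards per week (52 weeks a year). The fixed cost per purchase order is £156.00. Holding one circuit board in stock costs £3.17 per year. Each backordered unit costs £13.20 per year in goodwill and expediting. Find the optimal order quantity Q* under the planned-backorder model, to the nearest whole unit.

Q* ≈ 1,563 boards

Annual demand D = 385 × 52 = 20,020.
With planned backorders, Q* = √(2DS/H) · √((H+B)/B).
√(2DS/H) = √(2 × 20,020 × 156 / 3.17) = 1403.717.
√((H+B)/B) = √((3.17+13.2)/13.2) = 1.1136.
Q* ≈ 1563.209.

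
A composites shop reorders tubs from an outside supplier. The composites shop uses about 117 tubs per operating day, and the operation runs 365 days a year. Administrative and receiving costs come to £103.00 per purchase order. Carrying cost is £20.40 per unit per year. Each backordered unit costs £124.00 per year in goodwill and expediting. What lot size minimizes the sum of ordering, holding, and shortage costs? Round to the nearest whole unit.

Annual demand D = 117 × 365 = 42,705.
With planned backorders, Q* = √(2DS/H) · √((H+B)/B).
√(2DS/H) = √(2 × 42,705 × 103 / 20.4) = 656.686.
√((H+B)/B) = √((20.4+124)/124) = 1.0791.
Q* ≈ 708.648.

Q* ≈ 709 tubs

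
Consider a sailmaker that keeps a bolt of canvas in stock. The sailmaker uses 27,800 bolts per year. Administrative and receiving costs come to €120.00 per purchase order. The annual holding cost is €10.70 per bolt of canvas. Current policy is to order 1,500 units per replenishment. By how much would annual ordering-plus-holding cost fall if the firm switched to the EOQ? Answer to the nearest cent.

Extra cost ≈ €1,799.72 per year

EOQ = √(2DS/H) = √(2 × 27,800 × 120 / 10.7) ≈ 789.65.
Cost at Q* = (D/Q*)S + (Q*/2)H = √(2DSH) ≈ €8,449.28.
Cost at Q = 1,500: (27,800/1,500)×120 + (1,500/2)×10.7 = €2,224.00 + €8,025.00 = €10,249.00.
Excess = €10,249.00 − €8,449.28 = €1,799.72.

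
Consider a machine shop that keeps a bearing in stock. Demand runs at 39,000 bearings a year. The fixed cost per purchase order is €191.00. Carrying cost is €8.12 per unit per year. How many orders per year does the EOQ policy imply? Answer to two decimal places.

N ≈ 28.79 orders per year

Q* = √(2DS/H) = √(2 × 39,000 × 191 / 8.12) ≈ 1354.52.
Orders per year = D / Q* = 39,000 / 1354.52 ≈ 28.792.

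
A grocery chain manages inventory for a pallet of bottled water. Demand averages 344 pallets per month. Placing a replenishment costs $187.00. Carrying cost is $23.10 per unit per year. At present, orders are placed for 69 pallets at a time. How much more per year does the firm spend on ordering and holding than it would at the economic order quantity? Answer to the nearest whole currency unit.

Extra cost ≈ $6,013 per year

Annual demand D = 344 × 12 = 4,128.
EOQ = √(2DS/H) = √(2 × 4,128 × 187 / 23.1) ≈ 258.52.
Cost at Q* = (D/Q*)S + (Q*/2)H = √(2DSH) ≈ $5,971.89.
Cost at Q = 69: (4,128/69)×187 + (69/2)×23.1 = $11,187.48 + $796.95 = $11,984.43.
Excess = $11,984.43 − $5,971.89 = $6,012.54.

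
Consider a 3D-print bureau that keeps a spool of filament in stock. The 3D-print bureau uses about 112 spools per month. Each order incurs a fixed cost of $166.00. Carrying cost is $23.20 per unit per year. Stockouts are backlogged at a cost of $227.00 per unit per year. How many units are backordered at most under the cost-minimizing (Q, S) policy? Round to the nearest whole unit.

S* ≈ 14 spools

Annual demand D = 112 × 12 = 1,344.
With planned backorders, Q* = √(2DS/H) · √((H+B)/B).
√(2DS/H) = √(2 × 1,344 × 166 / 23.2) = 138.683.
√((H+B)/B) = √((23.2+227)/227) = 1.0499.
Q* ≈ 145.598.
S* = Q* · H/(H+B) = 145.598 × 23.2/250.2 ≈ 13.501.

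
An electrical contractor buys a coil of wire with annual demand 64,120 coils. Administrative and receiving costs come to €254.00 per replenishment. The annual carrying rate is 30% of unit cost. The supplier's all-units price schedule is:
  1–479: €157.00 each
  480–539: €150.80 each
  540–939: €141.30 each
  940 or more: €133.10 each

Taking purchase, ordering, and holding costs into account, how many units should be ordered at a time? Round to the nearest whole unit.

Holding cost per unit per year at price C is H = 0.30·C.
For each price level, check whether its EOQ is feasible; otherwise the best quantity at that price is the breakpoint.
Tier 1 (€157.00): EOQ = 831.6 exceeds tier's upper bound 479, so this tier is dominated.
Tier 2 (€150.80): EOQ = 848.5 exceeds tier's upper bound 539, so this tier is dominated.
EOQ at €141.30 = 876.6 (feasible in tier 3): TC = 64,120×€141.30 + (64,120/876.6)×254 + (876.6/2)×0.30×€141.30 = €9,097,314.68.
EOQ at €133.10 = 903.2 < 940, so use break Q=940: TC = 64,120×€133.10 + (64,120/940.0)×254 + (940.0/2)×0.30×€133.10 = €8,570,465.14.
Lowest total cost is €8,570,465.14 at Q = 940.0.

Q* ≈ 940 coils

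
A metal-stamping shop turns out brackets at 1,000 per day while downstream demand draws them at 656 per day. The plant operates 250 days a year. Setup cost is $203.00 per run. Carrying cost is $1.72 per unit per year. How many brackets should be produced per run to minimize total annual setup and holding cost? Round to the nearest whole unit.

Annual demand D = 656 × 250 = 164,000.
Production build-up factor (1 − d/p) = 1 − 656/1,000 = 0.3440.
Q* = √(2DS / (H(1 − d/p))) = √(2 × 164,000 × 203 / (1.72 × 0.3440)).
= √(66,584,000 / 0.5917) ≈ 10608.195.

Q* ≈ 10,608 brackets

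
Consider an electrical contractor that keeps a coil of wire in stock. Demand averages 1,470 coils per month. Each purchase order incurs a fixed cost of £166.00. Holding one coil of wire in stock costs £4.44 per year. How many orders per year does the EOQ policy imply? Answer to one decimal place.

N ≈ 15.4 orders per year

Annual demand D = 1,470 × 12 = 17,640.
EOQ = √(2DS/H) = √(2 × 17,640 × 166 / 4.44) ≈ 1148.49.
Orders per year = D / Q* = 17,640 / 1148.49 ≈ 15.359.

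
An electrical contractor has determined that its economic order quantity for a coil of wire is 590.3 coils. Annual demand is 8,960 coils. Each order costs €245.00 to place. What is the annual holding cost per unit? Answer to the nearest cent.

The basic EOQ model gives Q* = √(2DS/H); rearrange for the unknown.
From Q* = √(2DS/H): H = 2DS / Q*² = 2 × 8,960 × 245 / 590.3² = 12.5997.

H ≈ €12.60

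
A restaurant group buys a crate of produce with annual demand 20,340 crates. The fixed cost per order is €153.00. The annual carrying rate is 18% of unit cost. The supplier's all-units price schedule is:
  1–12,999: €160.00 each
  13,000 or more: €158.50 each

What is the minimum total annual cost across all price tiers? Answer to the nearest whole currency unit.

Holding cost per unit per year at price C is H = 0.18·C.
For each price level, check whether its EOQ is feasible; otherwise the best quantity at that price is the breakpoint.
EOQ at €160.00 = 464.9 (feasible in tier 1): TC = 20,340×€160.00 + (20,340/464.9)×153 + (464.9/2)×0.18×€160.00 = €3,267,788.52.
EOQ at €158.50 = 467.1 < 13000, so use break Q=13000: TC = 20,340×€158.50 + (20,340/13000.0)×153 + (13000.0/2)×0.18×€158.50 = €3,409,574.39.
Lowest total cost among the candidates is at Q = 464.9.

TC* ≈ €3,267,789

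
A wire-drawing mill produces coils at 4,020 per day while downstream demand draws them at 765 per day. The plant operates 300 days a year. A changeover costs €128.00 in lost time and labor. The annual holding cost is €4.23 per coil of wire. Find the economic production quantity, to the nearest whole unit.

Annual demand D = 765 × 300 = 229,500.
Production build-up factor (1 − d/p) = 1 − 765/4,020 = 0.8097.
Q* = √(2DS / (H(1 − d/p))) = √(2 × 229,500 × 128 / (4.23 × 0.8097)).
= √(58,752,000 / 3.425) ≈ 4141.700.

Q* ≈ 4,142 coils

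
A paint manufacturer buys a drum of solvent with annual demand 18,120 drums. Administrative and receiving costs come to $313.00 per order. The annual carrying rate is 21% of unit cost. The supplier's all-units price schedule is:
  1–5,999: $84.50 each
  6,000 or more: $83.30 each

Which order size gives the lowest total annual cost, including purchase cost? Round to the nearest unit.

Holding cost per unit per year at price C is H = 0.21·C.
Candidates are each tier's EOQ (if it falls in that tier) and each price-break quantity.
EOQ at $84.50 = 799.5 (feasible in tier 1): TC = 18,120×$84.50 + (18,120/799.5)×313 + (799.5/2)×0.21×$84.50 = $1,545,327.45.
EOQ at $83.30 = 805.3 < 6000, so use break Q=6000: TC = 18,120×$83.30 + (18,120/6000.0)×313 + (6000.0/2)×0.21×$83.30 = $1,562,820.26.
Lowest total cost is $1,545,327.45 at Q = 799.5.

Q* ≈ 800 drums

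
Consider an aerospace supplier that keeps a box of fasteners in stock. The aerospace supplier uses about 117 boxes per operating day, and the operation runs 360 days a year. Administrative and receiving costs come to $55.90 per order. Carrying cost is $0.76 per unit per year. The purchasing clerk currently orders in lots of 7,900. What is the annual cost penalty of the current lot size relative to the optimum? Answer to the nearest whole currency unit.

Annual demand D = 117 × 360 = 42,120.
EOQ = √(2DS/H) = √(2 × 42,120 × 55.9 / 0.76) ≈ 2489.19.
Cost at Q* = (D/Q*)S + (Q*/2)H = √(2DSH) ≈ $1,891.79.
Cost at Q = 7,900: (42,120/7,900)×55.9 + (7,900/2)×0.76 = $298.04 + $3,002.00 = $3,300.04.
Excess = $3,300.04 − $1,891.79 = $1,408.25.

Extra cost ≈ $1,408 per year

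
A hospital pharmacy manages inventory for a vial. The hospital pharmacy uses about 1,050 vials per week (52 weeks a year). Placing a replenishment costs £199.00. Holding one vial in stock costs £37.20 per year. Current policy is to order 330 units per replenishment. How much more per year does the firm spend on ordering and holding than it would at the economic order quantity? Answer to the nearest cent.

Extra cost ≈ £10,631.33 per year

Annual demand D = 1,050 × 52 = 54,600.
EOQ = √(2DS/H) = √(2 × 54,600 × 199 / 37.2) ≈ 764.30.
Cost at Q* = (D/Q*)S + (Q*/2)H = √(2DSH) ≈ £28,432.13.
Cost at Q = 330: (54,600/330)×199 + (330/2)×37.2 = £32,925.45 + £6,138.00 = £39,063.45.
Excess = £39,063.45 − £28,432.13 = £10,631.33.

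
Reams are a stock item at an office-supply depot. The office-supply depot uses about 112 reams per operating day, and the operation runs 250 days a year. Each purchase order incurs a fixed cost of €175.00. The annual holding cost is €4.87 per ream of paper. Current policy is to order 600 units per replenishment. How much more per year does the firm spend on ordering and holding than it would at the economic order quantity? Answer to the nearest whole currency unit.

Annual demand D = 112 × 250 = 28,000.
EOQ = √(2DS/H) = √(2 × 28,000 × 175 / 4.87) ≈ 1418.56.
Cost at Q* = (D/Q*)S + (Q*/2)H = √(2DSH) ≈ €6,908.40.
Cost at Q = 600: (28,000/600)×175 + (600/2)×4.87 = €8,166.67 + €1,461.00 = €9,627.67.
Excess = €9,627.67 − €6,908.40 = €2,719.27.

Extra cost ≈ €2,719 per year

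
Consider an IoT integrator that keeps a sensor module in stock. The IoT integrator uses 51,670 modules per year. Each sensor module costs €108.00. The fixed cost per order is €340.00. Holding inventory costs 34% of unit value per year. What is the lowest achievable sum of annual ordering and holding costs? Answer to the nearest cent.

TC* ≈ €35,919.07

Holding cost H = 0.34 × €108.00 = €36.7200 per unit per year.
The optimal lot size = √(2DS/H) = √(2 × 51,670 × 340 / 36.72) ≈ 978.19.
At the optimum the two cost components are equal, so total cost = 2·(Q*/2)H = Q*·H.
Minimum total = √(2DSH) = √(2 × 51,670 × 340 × 36.72) ≈ 35919.065.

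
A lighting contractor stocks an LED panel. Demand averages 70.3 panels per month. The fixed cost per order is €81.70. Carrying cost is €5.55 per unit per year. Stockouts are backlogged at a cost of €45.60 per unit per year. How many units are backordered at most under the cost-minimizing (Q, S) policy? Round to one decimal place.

S* ≈ 18.1 panels

Annual demand D = 70.3 × 12 = 843.6.
With planned backorders, Q* = √(2DS/H) · √((H+B)/B).
√(2DS/H) = √(2 × 843.6 × 81.7 / 5.55) = 157.597.
√((H+B)/B) = √((5.55+45.6)/45.6) = 1.0591.
Q* ≈ 166.912.
S* = Q* · H/(H+B) = 166.912 × 5.55/51.15 ≈ 18.111.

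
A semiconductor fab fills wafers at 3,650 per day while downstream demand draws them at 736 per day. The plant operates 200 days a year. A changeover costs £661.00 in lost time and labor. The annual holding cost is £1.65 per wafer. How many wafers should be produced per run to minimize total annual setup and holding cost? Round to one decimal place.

Annual demand D = 736 × 200 = 147,200.
Production build-up factor (1 − d/p) = 1 − 736/3,650 = 0.7984.
Q* = √(2DS / (H(1 − d/p))) = √(2 × 147,200 × 661 / (1.65 × 0.7984)).
= √(194,598,400 / 1.3173) ≈ 12154.282.

Q* ≈ 12,154.3 wafers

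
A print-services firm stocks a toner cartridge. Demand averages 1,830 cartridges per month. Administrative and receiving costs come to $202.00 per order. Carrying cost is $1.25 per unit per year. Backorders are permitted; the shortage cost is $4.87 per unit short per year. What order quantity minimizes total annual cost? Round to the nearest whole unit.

Q* ≈ 2,987 cartridges

Annual demand D = 1,830 × 12 = 21,960.
With planned backorders, Q* = √(2DS/H) · √((H+B)/B).
√(2DS/H) = √(2 × 21,960 × 202 / 1.25) = 2664.108.
√((H+B)/B) = √((1.25+4.87)/4.87) = 1.1210.
Q* ≈ 2986.504.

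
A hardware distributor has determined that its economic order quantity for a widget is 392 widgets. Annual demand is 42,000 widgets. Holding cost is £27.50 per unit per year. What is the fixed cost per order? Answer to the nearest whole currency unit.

S ≈ £50

Invert the EOQ relation Q*² = 2DS/H.
From Q* = √(2DS/H): S = Q*²H / (2D) = 392² × 27.5 / (2 × 42,000) = 50.3067.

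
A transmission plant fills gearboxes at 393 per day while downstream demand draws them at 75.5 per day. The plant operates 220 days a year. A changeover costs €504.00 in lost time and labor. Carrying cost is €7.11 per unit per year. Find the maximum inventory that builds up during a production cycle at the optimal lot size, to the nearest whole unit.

Annual demand D = 75.5 × 220 = 16,610.
Production build-up factor (1 − d/p) = 1 − 75.5/393 = 0.8079.
Q* = √(2DS / (H(1 − d/p))) = √(2 × 16,610 × 504 / (7.11 × 0.8079)).
= √(16,742,880 / 5.7441) ≈ 1707.280.
Maximum inventory = Q*(1 − d/p) = 1707.280 × 0.8079 ≈ 1379.291.

I_max ≈ 1,379 gearboxes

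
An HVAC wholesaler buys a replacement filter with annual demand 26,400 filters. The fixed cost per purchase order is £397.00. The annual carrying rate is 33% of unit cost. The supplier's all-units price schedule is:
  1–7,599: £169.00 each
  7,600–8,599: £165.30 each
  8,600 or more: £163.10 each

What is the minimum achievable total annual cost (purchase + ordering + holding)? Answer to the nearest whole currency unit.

Holding cost per unit per year at price C is H = 0.33·C.
Candidates are each tier's EOQ (if it falls in that tier) and each price-break quantity.
EOQ at £169.00 = 613.1 (feasible in tier 1): TC = 26,400×£169.00 + (26,400/613.1)×397 + (613.1/2)×0.33×£169.00 = £4,495,791.06.
EOQ at £165.30 = 619.9 < 7600, so use break Q=7600: TC = 26,400×£165.30 + (26,400/7600.0)×397 + (7600.0/2)×0.33×£165.30 = £4,572,585.25.
EOQ at £163.10 = 624.1 < 8600, so use break Q=8600: TC = 26,400×£163.10 + (26,400/8600.0)×397 + (8600.0/2)×0.33×£163.10 = £4,538,497.60.
Lowest total cost among the candidates is at Q = 613.1.

TC* ≈ £4,495,791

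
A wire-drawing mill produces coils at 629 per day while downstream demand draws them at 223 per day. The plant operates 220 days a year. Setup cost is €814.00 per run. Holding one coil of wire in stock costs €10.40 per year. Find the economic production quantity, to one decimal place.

Annual demand D = 223 × 220 = 49,060.
Production build-up factor (1 − d/p) = 1 − 223/629 = 0.6455.
Q* = √(2DS / (H(1 − d/p))) = √(2 × 49,060 × 814 / (10.4 × 0.6455)).
= √(79,869,680 / 6.7129) ≈ 3449.345.

Q* ≈ 3,449.3 coils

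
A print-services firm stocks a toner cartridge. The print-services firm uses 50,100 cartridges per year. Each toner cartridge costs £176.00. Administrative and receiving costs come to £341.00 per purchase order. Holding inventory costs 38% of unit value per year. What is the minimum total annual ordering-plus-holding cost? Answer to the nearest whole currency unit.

TC* ≈ £47,803

Holding cost H = 0.38 × £176.00 = £66.8800 per unit per year.
EOQ = √(2DS/H) = √(2 × 50,100 × 341 / 66.88) ≈ 714.76.
At the optimum the two cost components are equal, so total cost = 2·(Q*/2)H = Q*·H.
Minimum total = √(2DSH) = √(2 × 50,100 × 341 × 66.88) ≈ 47803.444.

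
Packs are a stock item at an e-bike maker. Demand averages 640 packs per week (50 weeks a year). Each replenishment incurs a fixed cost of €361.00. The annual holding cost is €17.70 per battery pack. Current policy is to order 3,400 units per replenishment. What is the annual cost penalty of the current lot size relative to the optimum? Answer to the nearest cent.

Annual demand D = 640 × 50 = 32,000.
EOQ = √(2DS/H) = √(2 × 32,000 × 361 / 17.7) ≈ 1142.50.
Cost at Q* = (D/Q*)S + (Q*/2)H = √(2DSH) ≈ €20,222.28.
Cost at Q = 3,400: (32,000/3,400)×361 + (3,400/2)×17.7 = €3,397.65 + €30,090.00 = €33,487.65.
Excess = €33,487.65 − €20,222.28 = €13,265.36.

Extra cost ≈ €13,265.36 per year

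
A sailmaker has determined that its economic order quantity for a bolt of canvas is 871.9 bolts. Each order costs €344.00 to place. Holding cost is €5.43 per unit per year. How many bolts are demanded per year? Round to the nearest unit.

The basic EOQ model gives Q* = √(2DS/H); rearrange for the unknown.
From Q* = √(2DS/H): D = Q*²H / (2S) = 871.9² × 5.43 / (2 × 344) = 5999.910.

D ≈ 6,000 bolts per year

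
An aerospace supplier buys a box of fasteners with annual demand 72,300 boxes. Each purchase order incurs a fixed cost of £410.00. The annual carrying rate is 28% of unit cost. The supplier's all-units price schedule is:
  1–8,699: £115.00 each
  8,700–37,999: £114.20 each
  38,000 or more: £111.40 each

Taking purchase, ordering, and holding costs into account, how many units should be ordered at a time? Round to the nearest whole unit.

Q* ≈ 1,357 boxes

Holding cost per unit per year at price C is H = 0.28·C.
Evaluate total cost at each tier's feasible EOQ or, if the EOQ is below the tier, at the tier's minimum quantity.
EOQ at £115.00 = 1356.9 (feasible in tier 1): TC = 72,300×£115.00 + (72,300/1356.9)×410 + (1356.9/2)×0.28×£115.00 = £8,358,192.21.
EOQ at £114.20 = 1361.6 < 8700, so use break Q=8700: TC = 72,300×£114.20 + (72,300/8700.0)×410 + (8700.0/2)×0.28×£114.20 = £8,399,162.84.
EOQ at £111.40 = 1378.7 < 38000, so use break Q=38000: TC = 72,300×£111.40 + (72,300/38000.0)×410 + (38000.0/2)×0.28×£111.40 = £8,647,648.08.
Lowest total cost is £8,358,192.21 at Q = 1356.9.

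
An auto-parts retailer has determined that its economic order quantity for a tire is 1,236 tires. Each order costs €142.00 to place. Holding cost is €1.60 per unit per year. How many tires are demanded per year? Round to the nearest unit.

Invert the EOQ relation Q*² = 2DS/H.
From Q* = √(2DS/H): D = Q*²H / (2S) = 1,236² × 1.6 / (2 × 142) = 8606.738.

D ≈ 8,607 tires per year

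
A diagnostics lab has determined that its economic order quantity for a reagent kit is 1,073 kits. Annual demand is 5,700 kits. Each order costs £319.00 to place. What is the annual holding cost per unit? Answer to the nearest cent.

H ≈ £3.16

The basic EOQ model gives Q* = √(2DS/H); rearrange for the unknown.
From Q* = √(2DS/H): H = 2DS / Q*² = 2 × 5,700 × 319 / 1,073² = 3.1586.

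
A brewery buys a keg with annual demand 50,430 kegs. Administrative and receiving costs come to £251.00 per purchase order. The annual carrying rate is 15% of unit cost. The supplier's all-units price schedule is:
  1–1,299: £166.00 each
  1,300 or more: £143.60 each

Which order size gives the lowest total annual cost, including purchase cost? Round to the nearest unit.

Holding cost per unit per year at price C is H = 0.15·C.
For each price level, check whether its EOQ is feasible; otherwise the best quantity at that price is the breakpoint.
EOQ at £166.00 = 1008.3 (feasible in tier 1): TC = 50,430×£166.00 + (50,430/1008.3)×251 + (1008.3/2)×0.15×£166.00 = £8,396,487.07.
EOQ at £143.60 = 1084.1 < 1300, so use break Q=1300: TC = 50,430×£143.60 + (50,430/1300.0)×251 + (1300.0/2)×0.15×£143.60 = £7,265,485.87.
Lowest total cost is £7,265,485.87 at Q = 1300.0.

Q* ≈ 1,300 kegs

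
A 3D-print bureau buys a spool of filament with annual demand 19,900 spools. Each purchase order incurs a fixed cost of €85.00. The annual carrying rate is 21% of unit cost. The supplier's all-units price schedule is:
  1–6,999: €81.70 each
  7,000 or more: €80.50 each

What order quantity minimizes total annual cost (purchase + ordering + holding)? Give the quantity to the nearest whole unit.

Q* ≈ 444 spools

Holding cost per unit per year at price C is H = 0.21·C.
Candidates are each tier's EOQ (if it falls in that tier) and each price-break quantity.
EOQ at €81.70 = 444.0 (feasible in tier 1): TC = 19,900×€81.70 + (19,900/444.0)×85 + (444.0/2)×0.21×€81.70 = €1,633,448.54.
EOQ at €80.50 = 447.3 < 7000, so use break Q=7000: TC = 19,900×€80.50 + (19,900/7000.0)×85 + (7000.0/2)×0.21×€80.50 = €1,661,359.14.
Lowest total cost is €1,633,448.54 at Q = 444.0.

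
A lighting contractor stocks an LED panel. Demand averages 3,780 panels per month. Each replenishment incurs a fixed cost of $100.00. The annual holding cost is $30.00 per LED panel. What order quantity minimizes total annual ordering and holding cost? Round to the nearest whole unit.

Annual demand D = 3,780 × 12 = 45,360.
EOQ = √(2DS / H) = √(2 × 45,360 × 100 / 30).
= √(9,072,000 / 30) = √302,400 ≈ 549.909.

Q* ≈ 550 panels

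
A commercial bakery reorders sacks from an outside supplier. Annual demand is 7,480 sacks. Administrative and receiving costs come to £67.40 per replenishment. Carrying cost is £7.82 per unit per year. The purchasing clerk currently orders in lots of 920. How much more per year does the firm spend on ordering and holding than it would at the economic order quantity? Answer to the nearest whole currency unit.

Extra cost ≈ £1,337 per year

EOQ = √(2DS/H) = √(2 × 7,480 × 67.4 / 7.82) ≈ 359.08.
Cost at Q* = (D/Q*)S + (Q*/2)H = √(2DSH) ≈ £2,808.01.
Cost at Q = 920: (7,480/920)×67.4 + (920/2)×7.82 = £547.99 + £3,597.20 = £4,145.19.
Excess = £4,145.19 − £2,808.01 = £1,337.18.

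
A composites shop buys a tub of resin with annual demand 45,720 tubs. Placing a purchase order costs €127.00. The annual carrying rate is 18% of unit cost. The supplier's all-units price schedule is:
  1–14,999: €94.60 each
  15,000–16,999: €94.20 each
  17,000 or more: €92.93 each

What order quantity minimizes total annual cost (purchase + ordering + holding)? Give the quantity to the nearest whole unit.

Holding cost per unit per year at price C is H = 0.18·C.
Candidates are each tier's EOQ (if it falls in that tier) and each price-break quantity.
EOQ at €94.60 = 825.8 (feasible in tier 1): TC = 45,720×€94.60 + (45,720/825.8)×127 + (825.8/2)×0.18×€94.60 = €4,339,174.15.
EOQ at €94.20 = 827.6 < 15000, so use break Q=15000: TC = 45,720×€94.20 + (45,720/15000.0)×127 + (15000.0/2)×0.18×€94.20 = €4,434,381.10.
EOQ at €92.93 = 833.2 < 17000, so use break Q=17000: TC = 45,720×€92.93 + (45,720/17000.0)×127 + (17000.0/2)×0.18×€92.93 = €4,391,284.06.
Lowest total cost is €4,339,174.15 at Q = 825.8.

Q* ≈ 826 tubs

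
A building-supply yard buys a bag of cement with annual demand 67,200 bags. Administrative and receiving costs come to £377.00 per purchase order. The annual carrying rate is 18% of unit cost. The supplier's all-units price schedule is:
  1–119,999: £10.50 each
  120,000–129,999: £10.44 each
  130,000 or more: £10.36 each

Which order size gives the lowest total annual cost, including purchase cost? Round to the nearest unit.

Q* ≈ 5,178 bags

Holding cost per unit per year at price C is H = 0.18·C.
Evaluate total cost at each tier's feasible EOQ or, if the EOQ is below the tier, at the tier's minimum quantity.
EOQ at £10.50 = 5177.7 (feasible in tier 1): TC = 67,200×£10.50 + (67,200/5177.7)×377 + (5177.7/2)×0.18×£10.50 = £715,385.91.
EOQ at £10.44 = 5192.6 < 120000, so use break Q=120000: TC = 67,200×£10.44 + (67,200/120000.0)×377 + (120000.0/2)×0.18×£10.44 = £814,531.12.
EOQ at £10.36 = 5212.6 < 130000, so use break Q=130000: TC = 67,200×£10.36 + (67,200/130000.0)×377 + (130000.0/2)×0.18×£10.36 = £817,598.88.
Lowest total cost is £715,385.91 at Q = 5177.7.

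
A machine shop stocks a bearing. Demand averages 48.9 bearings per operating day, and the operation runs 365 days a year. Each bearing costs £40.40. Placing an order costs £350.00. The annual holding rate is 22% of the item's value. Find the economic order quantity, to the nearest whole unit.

Q* ≈ 1,186 bearings

Annual demand D = 48.9 × 365 = 17,848.5.
Holding cost H = 0.22 × £40.40 = £8.8880 per unit per year.
EOQ = √(2DS / H) = √(2 × 17,848.5 × 350 / 8.888).
= √(12,493,950 / 8.888) = √1,405,709.946 ≈ 1185.626.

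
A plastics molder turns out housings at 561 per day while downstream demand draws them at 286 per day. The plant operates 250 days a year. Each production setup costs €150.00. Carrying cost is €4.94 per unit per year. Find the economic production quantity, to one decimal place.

Q* ≈ 2,976.2 housings

Annual demand D = 286 × 250 = 71,500.
Production build-up factor (1 − d/p) = 1 − 286/561 = 0.4902.
Q* = √(2DS / (H(1 − d/p))) = √(2 × 71,500 × 150 / (4.94 × 0.4902)).
= √(21,450,000 / 2.4216) ≈ 2976.222.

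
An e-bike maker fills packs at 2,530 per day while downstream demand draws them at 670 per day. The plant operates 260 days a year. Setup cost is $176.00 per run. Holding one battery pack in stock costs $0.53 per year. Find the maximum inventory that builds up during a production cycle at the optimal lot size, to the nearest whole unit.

I_max ≈ 9,223 packs

Annual demand D = 670 × 260 = 174,200.
Production build-up factor (1 − d/p) = 1 − 670/2,530 = 0.7352.
Q* = √(2DS / (H(1 − d/p))) = √(2 × 174,200 × 176 / (0.53 × 0.7352)).
= √(61,318,400 / 0.3896) ≈ 12544.728.
Maximum inventory = Q*(1 − d/p) = 12544.728 × 0.7352 ≈ 9222.607.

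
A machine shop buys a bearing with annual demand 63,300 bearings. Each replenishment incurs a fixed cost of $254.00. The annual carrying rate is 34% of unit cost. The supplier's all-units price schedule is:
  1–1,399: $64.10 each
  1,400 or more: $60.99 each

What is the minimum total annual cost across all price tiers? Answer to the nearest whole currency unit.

Holding cost per unit per year at price C is H = 0.34·C.
For each price level, check whether its EOQ is feasible; otherwise the best quantity at that price is the breakpoint.
EOQ at $64.10 = 1214.7 (feasible in tier 1): TC = 63,300×$64.10 + (63,300/1214.7)×254 + (1214.7/2)×0.34×$64.10 = $4,084,002.94.
EOQ at $60.99 = 1245.3 < 1400, so use break Q=1400: TC = 63,300×$60.99 + (63,300/1400.0)×254 + (1400.0/2)×0.34×$60.99 = $3,886,667.05.
Lowest total cost among the candidates is at Q = 1400.0.

TC* ≈ $3,886,667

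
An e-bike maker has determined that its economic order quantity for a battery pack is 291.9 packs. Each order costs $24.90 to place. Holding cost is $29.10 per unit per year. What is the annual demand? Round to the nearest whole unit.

Invert the EOQ relation Q*² = 2DS/H.
From Q* = √(2DS/H): D = Q*²H / (2S) = 291.9² × 29.1 / (2 × 24.9) = 49788.820.

D ≈ 49,789 packs per year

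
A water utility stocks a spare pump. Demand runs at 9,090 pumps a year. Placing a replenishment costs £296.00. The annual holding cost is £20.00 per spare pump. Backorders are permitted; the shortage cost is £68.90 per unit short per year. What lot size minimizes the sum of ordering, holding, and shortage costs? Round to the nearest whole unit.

Q* ≈ 589 pumps

With planned backorders, Q* = √(2DS/H) · √((H+B)/B).
√(2DS/H) = √(2 × 9,090 × 296 / 20) = 518.714.
√((H+B)/B) = √((20+68.9)/68.9) = 1.1359.
Q* ≈ 589.209.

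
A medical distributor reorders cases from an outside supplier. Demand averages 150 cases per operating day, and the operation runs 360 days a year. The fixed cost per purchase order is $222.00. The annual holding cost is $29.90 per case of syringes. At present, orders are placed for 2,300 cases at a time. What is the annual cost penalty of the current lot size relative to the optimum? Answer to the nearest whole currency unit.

Extra cost ≈ $12,823 per year

Annual demand D = 150 × 360 = 54,000.
EOQ = √(2DS/H) = √(2 × 54,000 × 222 / 29.9) ≈ 895.47.
Cost at Q* = (D/Q*)S + (Q*/2)H = √(2DSH) ≈ $26,774.66.
Cost at Q = 2,300: (54,000/2,300)×222 + (2,300/2)×29.9 = $5,212.17 + $34,385.00 = $39,597.17.
Excess = $39,597.17 − $26,774.66 = $12,822.51.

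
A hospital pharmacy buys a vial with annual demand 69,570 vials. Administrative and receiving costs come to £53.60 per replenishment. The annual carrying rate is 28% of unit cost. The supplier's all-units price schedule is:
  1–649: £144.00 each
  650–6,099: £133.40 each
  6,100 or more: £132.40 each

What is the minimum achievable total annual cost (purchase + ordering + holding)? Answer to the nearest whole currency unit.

TC* ≈ £9,298,514

Holding cost per unit per year at price C is H = 0.28·C.
Evaluate total cost at each tier's feasible EOQ or, if the EOQ is below the tier, at the tier's minimum quantity.
EOQ at £144.00 = 430.1 (feasible in tier 1): TC = 69,570×£144.00 + (69,570/430.1)×53.6 + (430.1/2)×0.28×£144.00 = £10,035,420.78.
EOQ at £133.40 = 446.8 < 650, so use break Q=650: TC = 69,570×£133.40 + (69,570/650.0)×53.6 + (650.0/2)×0.28×£133.40 = £9,298,514.25.
EOQ at £132.40 = 448.5 < 6100, so use break Q=6100: TC = 69,570×£132.40 + (69,570/6100.0)×53.6 + (6100.0/2)×0.28×£132.40 = £9,324,748.90.
Lowest total cost among the candidates is at Q = 650.0.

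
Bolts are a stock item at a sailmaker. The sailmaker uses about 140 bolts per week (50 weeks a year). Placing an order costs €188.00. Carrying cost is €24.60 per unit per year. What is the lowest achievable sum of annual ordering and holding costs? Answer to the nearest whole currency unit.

TC* ≈ €8,047

Annual demand D = 140 × 50 = 7,000.
EOQ = √(2DS/H) = √(2 × 7,000 × 188 / 24.6) ≈ 327.10.
At the optimum the two cost components are equal, so total cost = 2·(Q*/2)H = Q*·H.
Minimum total = √(2DSH) = √(2 × 7,000 × 188 × 24.6) ≈ 8046.564.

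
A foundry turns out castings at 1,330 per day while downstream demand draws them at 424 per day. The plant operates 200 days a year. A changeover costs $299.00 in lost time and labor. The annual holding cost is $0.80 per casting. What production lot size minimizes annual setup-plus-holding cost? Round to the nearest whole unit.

Q* ≈ 9,646 castings

Annual demand D = 424 × 200 = 84,800.
Production build-up factor (1 − d/p) = 1 − 424/1,330 = 0.6812.
Q* = √(2DS / (H(1 − d/p))) = √(2 × 84,800 × 299 / (0.8 × 0.6812)).
= √(50,710,400 / 0.545) ≈ 9646.400.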